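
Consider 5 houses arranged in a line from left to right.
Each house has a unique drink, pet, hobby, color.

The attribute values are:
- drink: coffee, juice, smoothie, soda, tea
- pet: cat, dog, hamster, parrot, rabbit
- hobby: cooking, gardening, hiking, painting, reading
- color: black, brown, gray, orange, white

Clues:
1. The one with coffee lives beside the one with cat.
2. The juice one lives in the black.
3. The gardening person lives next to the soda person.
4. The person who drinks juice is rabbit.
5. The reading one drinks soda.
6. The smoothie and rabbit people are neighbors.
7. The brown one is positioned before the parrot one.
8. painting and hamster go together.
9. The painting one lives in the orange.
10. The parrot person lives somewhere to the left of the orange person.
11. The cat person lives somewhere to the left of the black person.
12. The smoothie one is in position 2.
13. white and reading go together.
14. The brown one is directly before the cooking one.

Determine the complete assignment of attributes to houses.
Solution:

House | Drink | Pet | Hobby | Color
-----------------------------------
  1   | coffee | dog | hiking | brown
  2   | smoothie | cat | cooking | gray
  3   | juice | rabbit | gardening | black
  4   | soda | parrot | reading | white
  5   | tea | hamster | painting | orange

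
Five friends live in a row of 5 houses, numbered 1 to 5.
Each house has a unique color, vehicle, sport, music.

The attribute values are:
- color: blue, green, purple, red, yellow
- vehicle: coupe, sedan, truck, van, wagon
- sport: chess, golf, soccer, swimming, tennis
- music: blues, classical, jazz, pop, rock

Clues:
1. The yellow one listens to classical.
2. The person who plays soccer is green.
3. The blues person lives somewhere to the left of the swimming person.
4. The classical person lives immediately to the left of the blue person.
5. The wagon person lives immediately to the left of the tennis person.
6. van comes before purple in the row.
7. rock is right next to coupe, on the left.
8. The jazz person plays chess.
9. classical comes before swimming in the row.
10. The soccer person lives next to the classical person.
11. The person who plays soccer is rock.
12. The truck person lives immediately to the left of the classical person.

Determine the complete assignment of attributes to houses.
Solution:

House | Color | Vehicle | Sport | Music
---------------------------------------
  1   | green | truck | soccer | rock
  2   | yellow | coupe | golf | classical
  3   | blue | wagon | chess | jazz
  4   | red | van | tennis | blues
  5   | purple | sedan | swimming | pop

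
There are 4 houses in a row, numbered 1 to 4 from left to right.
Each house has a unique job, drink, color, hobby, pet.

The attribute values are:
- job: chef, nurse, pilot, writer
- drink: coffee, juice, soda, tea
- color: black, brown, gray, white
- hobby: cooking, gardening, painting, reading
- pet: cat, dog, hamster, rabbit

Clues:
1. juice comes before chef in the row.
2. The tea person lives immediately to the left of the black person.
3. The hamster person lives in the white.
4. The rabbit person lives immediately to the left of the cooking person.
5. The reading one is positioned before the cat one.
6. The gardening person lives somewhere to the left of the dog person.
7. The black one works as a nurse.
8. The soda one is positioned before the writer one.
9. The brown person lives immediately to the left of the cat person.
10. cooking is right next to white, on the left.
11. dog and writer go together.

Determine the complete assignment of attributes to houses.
Solution:

House | Job | Drink | Color | Hobby | Pet
-----------------------------------------
  1   | pilot | tea | brown | reading | rabbit
  2   | nurse | juice | black | cooking | cat
  3   | chef | soda | white | gardening | hamster
  4   | writer | coffee | gray | painting | dog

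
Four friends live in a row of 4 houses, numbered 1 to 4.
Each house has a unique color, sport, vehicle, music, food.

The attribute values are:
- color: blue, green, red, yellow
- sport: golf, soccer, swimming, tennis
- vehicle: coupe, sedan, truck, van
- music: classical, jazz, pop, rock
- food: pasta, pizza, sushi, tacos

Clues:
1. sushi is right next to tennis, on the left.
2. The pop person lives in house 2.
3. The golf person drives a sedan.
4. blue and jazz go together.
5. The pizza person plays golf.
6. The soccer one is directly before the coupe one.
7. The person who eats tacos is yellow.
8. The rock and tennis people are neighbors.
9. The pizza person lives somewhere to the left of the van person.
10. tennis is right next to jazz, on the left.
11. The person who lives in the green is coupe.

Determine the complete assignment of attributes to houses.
Solution:

House | Color | Sport | Vehicle | Music | Food
----------------------------------------------
  1   | red | soccer | truck | rock | sushi
  2   | green | tennis | coupe | pop | pasta
  3   | blue | golf | sedan | jazz | pizza
  4   | yellow | swimming | van | classical | tacos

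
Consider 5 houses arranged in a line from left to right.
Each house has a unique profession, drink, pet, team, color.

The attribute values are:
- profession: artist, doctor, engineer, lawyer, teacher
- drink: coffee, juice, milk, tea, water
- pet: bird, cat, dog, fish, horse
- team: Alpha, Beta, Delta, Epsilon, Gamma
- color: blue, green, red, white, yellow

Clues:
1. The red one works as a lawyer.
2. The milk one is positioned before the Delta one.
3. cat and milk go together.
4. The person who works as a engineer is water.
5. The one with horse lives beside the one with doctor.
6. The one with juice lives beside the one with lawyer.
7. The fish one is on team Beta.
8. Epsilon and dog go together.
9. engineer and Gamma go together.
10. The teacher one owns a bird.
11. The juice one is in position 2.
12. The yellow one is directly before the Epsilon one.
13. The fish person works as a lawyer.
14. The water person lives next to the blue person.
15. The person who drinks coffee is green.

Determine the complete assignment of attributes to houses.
Solution:

House | Profession | Drink | Pet | Team | Color
-----------------------------------------------
  1   | engineer | water | horse | Gamma | yellow
  2   | doctor | juice | dog | Epsilon | blue
  3   | lawyer | tea | fish | Beta | red
  4   | artist | milk | cat | Alpha | white
  5   | teacher | coffee | bird | Delta | green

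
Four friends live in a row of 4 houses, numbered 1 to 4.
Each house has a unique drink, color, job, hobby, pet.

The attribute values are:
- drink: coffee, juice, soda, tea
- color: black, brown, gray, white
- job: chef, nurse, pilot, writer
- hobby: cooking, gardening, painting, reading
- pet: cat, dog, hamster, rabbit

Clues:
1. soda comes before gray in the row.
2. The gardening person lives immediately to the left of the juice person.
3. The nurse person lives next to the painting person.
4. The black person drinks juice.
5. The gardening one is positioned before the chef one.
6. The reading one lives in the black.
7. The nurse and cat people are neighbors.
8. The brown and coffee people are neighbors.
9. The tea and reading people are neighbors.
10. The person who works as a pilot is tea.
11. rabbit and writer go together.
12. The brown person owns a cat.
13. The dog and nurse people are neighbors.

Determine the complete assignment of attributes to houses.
Solution:

House | Drink | Color | Job | Hobby | Pet
-----------------------------------------
  1   | tea | white | pilot | gardening | dog
  2   | juice | black | nurse | reading | hamster
  3   | soda | brown | chef | painting | cat
  4   | coffee | gray | writer | cooking | rabbit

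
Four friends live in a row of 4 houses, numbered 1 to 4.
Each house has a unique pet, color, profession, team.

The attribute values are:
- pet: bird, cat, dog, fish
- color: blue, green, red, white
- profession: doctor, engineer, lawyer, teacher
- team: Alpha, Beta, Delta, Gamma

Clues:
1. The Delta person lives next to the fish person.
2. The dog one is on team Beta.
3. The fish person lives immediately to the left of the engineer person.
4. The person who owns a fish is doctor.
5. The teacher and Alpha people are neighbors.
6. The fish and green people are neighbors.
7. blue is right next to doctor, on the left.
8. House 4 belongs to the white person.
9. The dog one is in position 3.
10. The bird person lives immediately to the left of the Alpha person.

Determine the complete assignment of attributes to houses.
Solution:

House | Pet | Color | Profession | Team
---------------------------------------
  1   | bird | blue | teacher | Delta
  2   | fish | red | doctor | Alpha
  3   | dog | green | engineer | Beta
  4   | cat | white | lawyer | Gamma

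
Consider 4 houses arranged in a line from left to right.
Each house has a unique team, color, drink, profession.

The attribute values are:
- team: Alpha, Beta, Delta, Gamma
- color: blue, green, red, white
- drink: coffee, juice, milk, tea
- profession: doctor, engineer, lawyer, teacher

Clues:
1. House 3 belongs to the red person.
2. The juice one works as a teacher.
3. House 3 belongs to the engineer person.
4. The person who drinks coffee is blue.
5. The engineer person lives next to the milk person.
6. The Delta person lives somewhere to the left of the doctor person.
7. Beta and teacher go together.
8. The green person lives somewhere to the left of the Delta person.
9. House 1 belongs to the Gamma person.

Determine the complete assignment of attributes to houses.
Solution:

House | Team | Color | Drink | Profession
-----------------------------------------
  1   | Gamma | blue | coffee | lawyer
  2   | Beta | green | juice | teacher
  3   | Delta | red | tea | engineer
  4   | Alpha | white | milk | doctor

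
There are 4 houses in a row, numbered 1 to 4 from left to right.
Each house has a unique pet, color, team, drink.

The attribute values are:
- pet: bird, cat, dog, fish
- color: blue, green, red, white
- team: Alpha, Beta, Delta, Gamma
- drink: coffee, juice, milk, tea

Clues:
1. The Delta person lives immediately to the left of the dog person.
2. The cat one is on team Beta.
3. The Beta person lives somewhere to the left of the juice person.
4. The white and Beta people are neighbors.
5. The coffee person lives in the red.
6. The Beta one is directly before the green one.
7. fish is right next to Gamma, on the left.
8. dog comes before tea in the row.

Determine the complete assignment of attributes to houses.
Solution:

House | Pet | Color | Team | Drink
----------------------------------
  1   | fish | red | Delta | coffee
  2   | dog | white | Gamma | milk
  3   | cat | blue | Beta | tea
  4   | bird | green | Alpha | juice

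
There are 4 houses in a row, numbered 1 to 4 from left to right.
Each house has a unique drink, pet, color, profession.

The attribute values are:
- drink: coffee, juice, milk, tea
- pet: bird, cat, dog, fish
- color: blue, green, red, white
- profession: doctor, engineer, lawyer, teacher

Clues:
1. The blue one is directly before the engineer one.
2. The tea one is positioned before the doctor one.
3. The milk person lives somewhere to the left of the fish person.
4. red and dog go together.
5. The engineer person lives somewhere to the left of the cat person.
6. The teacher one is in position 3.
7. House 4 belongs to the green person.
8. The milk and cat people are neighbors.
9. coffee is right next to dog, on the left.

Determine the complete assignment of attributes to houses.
Solution:

House | Drink | Pet | Color | Profession
----------------------------------------
  1   | coffee | bird | blue | lawyer
  2   | milk | dog | red | engineer
  3   | tea | cat | white | teacher
  4   | juice | fish | green | doctor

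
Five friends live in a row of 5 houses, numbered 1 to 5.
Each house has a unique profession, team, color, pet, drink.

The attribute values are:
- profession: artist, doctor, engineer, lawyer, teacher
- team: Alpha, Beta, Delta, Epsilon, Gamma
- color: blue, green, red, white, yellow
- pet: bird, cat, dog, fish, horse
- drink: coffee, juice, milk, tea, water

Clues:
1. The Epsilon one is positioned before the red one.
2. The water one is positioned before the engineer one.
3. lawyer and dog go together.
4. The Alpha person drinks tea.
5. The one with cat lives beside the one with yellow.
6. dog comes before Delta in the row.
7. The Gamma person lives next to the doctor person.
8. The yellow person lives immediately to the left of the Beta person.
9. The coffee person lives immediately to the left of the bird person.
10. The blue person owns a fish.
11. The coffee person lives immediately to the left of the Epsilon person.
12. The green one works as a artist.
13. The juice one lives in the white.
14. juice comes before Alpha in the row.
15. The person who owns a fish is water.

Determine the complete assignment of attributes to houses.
Solution:

House | Profession | Team | Color | Pet | Drink
-----------------------------------------------
  1   | artist | Gamma | green | cat | coffee
  2   | doctor | Epsilon | yellow | bird | milk
  3   | lawyer | Beta | white | dog | juice
  4   | teacher | Delta | blue | fish | water
  5   | engineer | Alpha | red | horse | tea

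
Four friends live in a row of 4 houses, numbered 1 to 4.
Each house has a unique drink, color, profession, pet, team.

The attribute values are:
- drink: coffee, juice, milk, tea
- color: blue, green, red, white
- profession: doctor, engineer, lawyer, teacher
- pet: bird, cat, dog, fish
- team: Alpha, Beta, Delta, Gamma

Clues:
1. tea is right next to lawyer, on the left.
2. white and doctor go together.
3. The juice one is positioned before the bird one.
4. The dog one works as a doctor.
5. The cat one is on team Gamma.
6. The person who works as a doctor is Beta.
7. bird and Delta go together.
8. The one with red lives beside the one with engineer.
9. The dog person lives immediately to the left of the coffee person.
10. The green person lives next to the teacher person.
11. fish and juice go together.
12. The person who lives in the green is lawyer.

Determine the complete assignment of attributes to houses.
Solution:

House | Drink | Color | Profession | Pet | Team
-----------------------------------------------
  1   | tea | white | doctor | dog | Beta
  2   | coffee | green | lawyer | cat | Gamma
  3   | juice | red | teacher | fish | Alpha
  4   | milk | blue | engineer | bird | Delta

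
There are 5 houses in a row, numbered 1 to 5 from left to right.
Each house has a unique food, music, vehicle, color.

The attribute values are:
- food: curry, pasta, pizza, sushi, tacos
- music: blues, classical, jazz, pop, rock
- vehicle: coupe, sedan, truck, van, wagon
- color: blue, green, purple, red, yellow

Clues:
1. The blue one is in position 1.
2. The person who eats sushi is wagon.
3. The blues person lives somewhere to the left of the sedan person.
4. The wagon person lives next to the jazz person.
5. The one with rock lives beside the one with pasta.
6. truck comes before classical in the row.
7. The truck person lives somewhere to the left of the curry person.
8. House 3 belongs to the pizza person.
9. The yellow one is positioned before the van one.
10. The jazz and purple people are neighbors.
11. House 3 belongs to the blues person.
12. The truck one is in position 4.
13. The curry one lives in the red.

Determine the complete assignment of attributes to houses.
Solution:

House | Food | Music | Vehicle | Color
--------------------------------------
  1   | sushi | rock | wagon | blue
  2   | pasta | jazz | coupe | yellow
  3   | pizza | blues | van | purple
  4   | tacos | pop | truck | green
  5   | curry | classical | sedan | red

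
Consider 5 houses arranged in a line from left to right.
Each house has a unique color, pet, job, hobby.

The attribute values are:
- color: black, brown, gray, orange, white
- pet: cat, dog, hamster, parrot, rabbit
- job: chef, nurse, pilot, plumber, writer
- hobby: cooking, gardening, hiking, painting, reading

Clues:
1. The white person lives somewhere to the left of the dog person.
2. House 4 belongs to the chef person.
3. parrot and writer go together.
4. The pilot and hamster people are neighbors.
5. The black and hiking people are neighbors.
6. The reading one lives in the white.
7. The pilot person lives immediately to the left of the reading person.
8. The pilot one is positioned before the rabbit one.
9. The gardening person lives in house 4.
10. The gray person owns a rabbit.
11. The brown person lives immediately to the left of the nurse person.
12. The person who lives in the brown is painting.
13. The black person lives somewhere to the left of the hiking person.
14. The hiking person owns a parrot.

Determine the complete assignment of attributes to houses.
Solution:

House | Color | Pet | Job | Hobby
---------------------------------
  1   | brown | cat | pilot | painting
  2   | white | hamster | nurse | reading
  3   | gray | rabbit | plumber | cooking
  4   | black | dog | chef | gardening
  5   | orange | parrot | writer | hiking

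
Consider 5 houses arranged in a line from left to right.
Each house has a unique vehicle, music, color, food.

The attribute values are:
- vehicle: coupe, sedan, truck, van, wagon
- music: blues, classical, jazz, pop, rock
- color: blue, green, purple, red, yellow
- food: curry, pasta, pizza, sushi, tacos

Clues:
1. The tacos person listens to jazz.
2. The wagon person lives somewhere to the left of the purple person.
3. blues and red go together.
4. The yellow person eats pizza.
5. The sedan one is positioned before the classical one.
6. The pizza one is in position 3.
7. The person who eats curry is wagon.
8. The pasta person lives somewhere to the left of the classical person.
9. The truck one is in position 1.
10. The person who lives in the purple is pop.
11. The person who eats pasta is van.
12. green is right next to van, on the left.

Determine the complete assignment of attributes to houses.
Solution:

House | Vehicle | Music | Color | Food
--------------------------------------
  1   | truck | jazz | green | tacos
  2   | van | blues | red | pasta
  3   | sedan | rock | yellow | pizza
  4   | wagon | classical | blue | curry
  5   | coupe | pop | purple | sushi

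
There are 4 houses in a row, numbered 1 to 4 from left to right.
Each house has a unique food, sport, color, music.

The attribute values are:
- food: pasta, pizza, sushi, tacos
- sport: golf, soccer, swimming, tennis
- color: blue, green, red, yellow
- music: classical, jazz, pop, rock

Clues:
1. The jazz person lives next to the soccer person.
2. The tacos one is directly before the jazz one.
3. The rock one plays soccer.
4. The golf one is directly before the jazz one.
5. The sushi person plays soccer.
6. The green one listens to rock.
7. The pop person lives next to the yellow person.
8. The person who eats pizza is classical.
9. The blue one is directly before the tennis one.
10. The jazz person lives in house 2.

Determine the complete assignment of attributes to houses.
Solution:

House | Food | Sport | Color | Music
------------------------------------
  1   | tacos | golf | blue | pop
  2   | pasta | tennis | yellow | jazz
  3   | sushi | soccer | green | rock
  4   | pizza | swimming | red | classical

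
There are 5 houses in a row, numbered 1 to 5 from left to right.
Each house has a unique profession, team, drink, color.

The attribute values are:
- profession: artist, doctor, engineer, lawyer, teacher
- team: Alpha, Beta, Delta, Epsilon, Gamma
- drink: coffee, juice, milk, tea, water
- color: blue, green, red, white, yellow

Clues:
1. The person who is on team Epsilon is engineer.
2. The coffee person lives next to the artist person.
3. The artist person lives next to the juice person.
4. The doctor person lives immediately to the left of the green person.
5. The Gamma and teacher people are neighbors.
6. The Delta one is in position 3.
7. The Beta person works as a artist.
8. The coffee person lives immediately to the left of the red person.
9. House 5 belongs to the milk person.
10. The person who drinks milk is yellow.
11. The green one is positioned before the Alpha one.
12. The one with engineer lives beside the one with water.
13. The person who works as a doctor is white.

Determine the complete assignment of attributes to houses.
Solution:

House | Profession | Team | Drink | Color
-----------------------------------------
  1   | engineer | Epsilon | coffee | blue
  2   | artist | Beta | water | red
  3   | doctor | Delta | juice | white
  4   | lawyer | Gamma | tea | green
  5   | teacher | Alpha | milk | yellow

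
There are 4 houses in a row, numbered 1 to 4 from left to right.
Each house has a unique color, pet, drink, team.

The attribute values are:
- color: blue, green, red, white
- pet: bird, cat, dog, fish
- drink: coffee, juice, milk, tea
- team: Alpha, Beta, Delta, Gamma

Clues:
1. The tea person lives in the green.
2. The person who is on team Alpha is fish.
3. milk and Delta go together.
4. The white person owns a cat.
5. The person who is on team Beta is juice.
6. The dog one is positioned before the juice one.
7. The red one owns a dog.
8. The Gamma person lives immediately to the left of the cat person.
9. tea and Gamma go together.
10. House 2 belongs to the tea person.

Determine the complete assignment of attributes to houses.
Solution:

House | Color | Pet | Drink | Team
----------------------------------
  1   | red | dog | milk | Delta
  2   | green | bird | tea | Gamma
  3   | white | cat | juice | Beta
  4   | blue | fish | coffee | Alpha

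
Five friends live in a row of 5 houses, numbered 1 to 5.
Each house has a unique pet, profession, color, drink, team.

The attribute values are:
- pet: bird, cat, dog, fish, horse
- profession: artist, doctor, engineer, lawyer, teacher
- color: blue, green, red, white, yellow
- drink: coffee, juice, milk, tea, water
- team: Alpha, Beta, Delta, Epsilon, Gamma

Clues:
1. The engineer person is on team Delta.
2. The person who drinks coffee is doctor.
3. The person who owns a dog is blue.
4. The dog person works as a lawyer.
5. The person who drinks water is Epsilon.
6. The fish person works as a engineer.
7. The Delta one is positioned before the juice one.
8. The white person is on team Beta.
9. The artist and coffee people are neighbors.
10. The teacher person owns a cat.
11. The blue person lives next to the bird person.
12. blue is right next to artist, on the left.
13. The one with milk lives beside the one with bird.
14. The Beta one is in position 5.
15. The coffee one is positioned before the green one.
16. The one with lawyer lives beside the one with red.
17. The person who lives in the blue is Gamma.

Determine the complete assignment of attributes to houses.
Solution:

House | Pet | Profession | Color | Drink | Team
-----------------------------------------------
  1   | dog | lawyer | blue | milk | Gamma
  2   | bird | artist | red | water | Epsilon
  3   | horse | doctor | yellow | coffee | Alpha
  4   | fish | engineer | green | tea | Delta
  5   | cat | teacher | white | juice | Beta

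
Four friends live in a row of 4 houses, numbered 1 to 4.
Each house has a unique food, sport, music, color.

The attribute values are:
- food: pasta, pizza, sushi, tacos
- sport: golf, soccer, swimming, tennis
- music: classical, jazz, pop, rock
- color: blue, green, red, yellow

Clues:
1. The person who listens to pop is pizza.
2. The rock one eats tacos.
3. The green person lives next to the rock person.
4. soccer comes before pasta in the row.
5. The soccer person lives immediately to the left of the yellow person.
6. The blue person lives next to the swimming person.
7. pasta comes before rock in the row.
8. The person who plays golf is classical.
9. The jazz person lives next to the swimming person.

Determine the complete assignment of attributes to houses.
Solution:

House | Food | Sport | Music | Color
------------------------------------
  1   | sushi | soccer | jazz | blue
  2   | pizza | swimming | pop | yellow
  3   | pasta | golf | classical | green
  4   | tacos | tennis | rock | red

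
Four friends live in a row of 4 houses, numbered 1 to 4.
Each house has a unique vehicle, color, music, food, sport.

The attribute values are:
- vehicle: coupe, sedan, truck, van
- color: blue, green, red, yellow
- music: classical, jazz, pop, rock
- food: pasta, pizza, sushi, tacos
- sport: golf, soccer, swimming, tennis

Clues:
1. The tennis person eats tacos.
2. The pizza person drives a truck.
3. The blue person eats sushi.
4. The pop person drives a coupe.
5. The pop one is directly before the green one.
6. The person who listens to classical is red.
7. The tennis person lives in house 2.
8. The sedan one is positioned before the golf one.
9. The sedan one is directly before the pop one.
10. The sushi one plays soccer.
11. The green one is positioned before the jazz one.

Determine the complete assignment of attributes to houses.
Solution:

House | Vehicle | Color | Music | Food | Sport
----------------------------------------------
  1   | sedan | red | classical | pasta | swimming
  2   | coupe | yellow | pop | tacos | tennis
  3   | truck | green | rock | pizza | golf
  4   | van | blue | jazz | sushi | soccer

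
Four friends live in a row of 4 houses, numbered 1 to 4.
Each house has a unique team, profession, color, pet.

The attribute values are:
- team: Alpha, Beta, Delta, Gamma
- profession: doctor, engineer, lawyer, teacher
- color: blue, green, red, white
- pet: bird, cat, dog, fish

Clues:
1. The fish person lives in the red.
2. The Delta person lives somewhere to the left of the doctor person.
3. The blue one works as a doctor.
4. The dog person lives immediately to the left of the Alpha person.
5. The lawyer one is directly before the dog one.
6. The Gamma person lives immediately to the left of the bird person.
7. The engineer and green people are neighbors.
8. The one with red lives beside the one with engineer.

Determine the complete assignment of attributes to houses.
Solution:

House | Team | Profession | Color | Pet
---------------------------------------
  1   | Delta | lawyer | red | fish
  2   | Gamma | engineer | white | dog
  3   | Alpha | teacher | green | bird
  4   | Beta | doctor | blue | cat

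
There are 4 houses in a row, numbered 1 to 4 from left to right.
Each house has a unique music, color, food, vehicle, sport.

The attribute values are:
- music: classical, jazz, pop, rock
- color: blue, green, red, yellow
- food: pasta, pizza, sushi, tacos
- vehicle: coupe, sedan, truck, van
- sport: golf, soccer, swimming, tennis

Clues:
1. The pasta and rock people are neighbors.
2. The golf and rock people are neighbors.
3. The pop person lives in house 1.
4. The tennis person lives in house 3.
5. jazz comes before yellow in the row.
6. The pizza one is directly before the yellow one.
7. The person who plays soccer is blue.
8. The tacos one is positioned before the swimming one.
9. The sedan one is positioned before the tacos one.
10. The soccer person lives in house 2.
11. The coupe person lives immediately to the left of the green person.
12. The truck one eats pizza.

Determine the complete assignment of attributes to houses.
Solution:

House | Music | Color | Food | Vehicle | Sport
----------------------------------------------
  1   | pop | red | pasta | sedan | golf
  2   | rock | blue | tacos | coupe | soccer
  3   | jazz | green | pizza | truck | tennis
  4   | classical | yellow | sushi | van | swimming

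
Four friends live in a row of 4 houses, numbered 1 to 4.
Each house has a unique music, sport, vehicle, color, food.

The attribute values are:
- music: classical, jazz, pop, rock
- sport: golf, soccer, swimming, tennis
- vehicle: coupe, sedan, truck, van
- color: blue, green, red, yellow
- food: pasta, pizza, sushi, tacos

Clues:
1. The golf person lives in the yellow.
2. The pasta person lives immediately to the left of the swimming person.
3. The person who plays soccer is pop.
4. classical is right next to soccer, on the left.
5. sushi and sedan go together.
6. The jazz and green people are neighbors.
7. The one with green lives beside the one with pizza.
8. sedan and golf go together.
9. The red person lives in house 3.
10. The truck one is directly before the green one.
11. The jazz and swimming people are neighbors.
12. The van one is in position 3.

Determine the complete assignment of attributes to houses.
Solution:

House | Music | Sport | Vehicle | Color | Food
----------------------------------------------
  1   | jazz | tennis | truck | blue | pasta
  2   | classical | swimming | coupe | green | tacos
  3   | pop | soccer | van | red | pizza
  4   | rock | golf | sedan | yellow | sushi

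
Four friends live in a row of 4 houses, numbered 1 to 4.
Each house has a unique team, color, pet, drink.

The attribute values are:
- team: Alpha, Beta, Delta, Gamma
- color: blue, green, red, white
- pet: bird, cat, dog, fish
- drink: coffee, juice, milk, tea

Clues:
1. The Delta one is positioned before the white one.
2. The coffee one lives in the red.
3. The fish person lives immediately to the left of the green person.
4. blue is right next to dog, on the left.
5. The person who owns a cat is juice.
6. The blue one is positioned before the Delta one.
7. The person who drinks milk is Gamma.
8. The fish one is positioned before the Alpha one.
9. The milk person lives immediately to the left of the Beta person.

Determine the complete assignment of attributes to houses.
Solution:

House | Team | Color | Pet | Drink
----------------------------------
  1   | Gamma | blue | fish | milk
  2   | Beta | green | dog | tea
  3   | Delta | red | bird | coffee
  4   | Alpha | white | cat | juice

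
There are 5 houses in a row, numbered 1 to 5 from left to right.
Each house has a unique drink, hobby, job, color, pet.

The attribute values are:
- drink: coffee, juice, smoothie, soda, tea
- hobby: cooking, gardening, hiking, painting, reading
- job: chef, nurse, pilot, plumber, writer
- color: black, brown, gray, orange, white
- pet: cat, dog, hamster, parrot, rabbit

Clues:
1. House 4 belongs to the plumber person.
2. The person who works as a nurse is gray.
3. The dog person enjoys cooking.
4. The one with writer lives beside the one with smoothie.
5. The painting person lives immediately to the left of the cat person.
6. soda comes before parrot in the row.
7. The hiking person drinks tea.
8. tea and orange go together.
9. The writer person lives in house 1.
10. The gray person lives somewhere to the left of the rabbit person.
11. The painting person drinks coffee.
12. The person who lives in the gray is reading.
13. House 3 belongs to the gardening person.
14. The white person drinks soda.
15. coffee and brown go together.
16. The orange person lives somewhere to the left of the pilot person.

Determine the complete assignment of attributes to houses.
Solution:

House | Drink | Hobby | Job | Color | Pet
-----------------------------------------
  1   | coffee | painting | writer | brown | hamster
  2   | smoothie | reading | nurse | gray | cat
  3   | soda | gardening | chef | white | rabbit
  4   | tea | hiking | plumber | orange | parrot
  5   | juice | cooking | pilot | black | dog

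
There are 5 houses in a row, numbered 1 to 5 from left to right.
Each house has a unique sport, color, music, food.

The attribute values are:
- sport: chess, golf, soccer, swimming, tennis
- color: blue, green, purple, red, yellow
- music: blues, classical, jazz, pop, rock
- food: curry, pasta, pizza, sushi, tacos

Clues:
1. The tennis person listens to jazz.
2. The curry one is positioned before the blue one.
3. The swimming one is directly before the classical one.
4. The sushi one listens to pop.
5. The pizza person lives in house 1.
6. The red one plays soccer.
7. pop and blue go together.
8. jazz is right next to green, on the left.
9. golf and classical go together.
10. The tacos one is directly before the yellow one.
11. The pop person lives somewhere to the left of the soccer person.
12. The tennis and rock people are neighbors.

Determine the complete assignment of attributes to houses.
Solution:

House | Sport | Color | Music | Food
------------------------------------
  1   | tennis | purple | jazz | pizza
  2   | swimming | green | rock | tacos
  3   | golf | yellow | classical | curry
  4   | chess | blue | pop | sushi
  5   | soccer | red | blues | pasta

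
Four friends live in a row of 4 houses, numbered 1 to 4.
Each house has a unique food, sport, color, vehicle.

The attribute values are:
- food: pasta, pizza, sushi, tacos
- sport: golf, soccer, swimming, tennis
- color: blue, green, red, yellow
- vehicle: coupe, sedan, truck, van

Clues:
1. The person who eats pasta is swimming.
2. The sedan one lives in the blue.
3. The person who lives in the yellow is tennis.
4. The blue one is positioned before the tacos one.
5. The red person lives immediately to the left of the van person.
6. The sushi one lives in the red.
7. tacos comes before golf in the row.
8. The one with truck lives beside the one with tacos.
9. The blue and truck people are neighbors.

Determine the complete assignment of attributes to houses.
Solution:

House | Food | Sport | Color | Vehicle
--------------------------------------
  1   | pasta | swimming | blue | sedan
  2   | sushi | soccer | red | truck
  3   | tacos | tennis | yellow | van
  4   | pizza | golf | green | coupe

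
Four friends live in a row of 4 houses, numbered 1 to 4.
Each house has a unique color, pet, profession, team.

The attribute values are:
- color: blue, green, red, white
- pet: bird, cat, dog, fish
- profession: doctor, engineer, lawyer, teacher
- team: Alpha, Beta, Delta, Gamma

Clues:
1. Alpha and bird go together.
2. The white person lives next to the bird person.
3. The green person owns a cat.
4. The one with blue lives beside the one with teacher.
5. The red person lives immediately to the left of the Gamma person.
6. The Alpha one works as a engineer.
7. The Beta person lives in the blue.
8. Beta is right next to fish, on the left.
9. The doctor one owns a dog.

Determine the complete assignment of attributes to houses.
Solution:

House | Color | Pet | Profession | Team
---------------------------------------
  1   | blue | dog | doctor | Beta
  2   | white | fish | teacher | Delta
  3   | red | bird | engineer | Alpha
  4   | green | cat | lawyer | Gamma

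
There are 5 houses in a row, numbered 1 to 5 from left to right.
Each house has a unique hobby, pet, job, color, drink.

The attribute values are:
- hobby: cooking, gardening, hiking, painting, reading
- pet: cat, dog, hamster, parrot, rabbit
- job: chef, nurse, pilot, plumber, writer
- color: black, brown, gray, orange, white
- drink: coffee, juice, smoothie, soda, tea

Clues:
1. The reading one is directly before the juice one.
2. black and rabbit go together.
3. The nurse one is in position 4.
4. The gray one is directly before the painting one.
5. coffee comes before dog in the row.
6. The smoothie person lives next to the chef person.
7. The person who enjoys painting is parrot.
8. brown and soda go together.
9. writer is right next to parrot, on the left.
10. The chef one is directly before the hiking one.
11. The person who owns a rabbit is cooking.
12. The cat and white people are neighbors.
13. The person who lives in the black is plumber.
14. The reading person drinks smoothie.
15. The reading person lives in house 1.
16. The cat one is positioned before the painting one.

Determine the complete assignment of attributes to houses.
Solution:

House | Hobby | Pet | Job | Color | Drink
-----------------------------------------
  1   | reading | cat | writer | gray | smoothie
  2   | painting | parrot | chef | white | juice
  3   | hiking | hamster | pilot | orange | coffee
  4   | gardening | dog | nurse | brown | soda
  5   | cooking | rabbit | plumber | black | tea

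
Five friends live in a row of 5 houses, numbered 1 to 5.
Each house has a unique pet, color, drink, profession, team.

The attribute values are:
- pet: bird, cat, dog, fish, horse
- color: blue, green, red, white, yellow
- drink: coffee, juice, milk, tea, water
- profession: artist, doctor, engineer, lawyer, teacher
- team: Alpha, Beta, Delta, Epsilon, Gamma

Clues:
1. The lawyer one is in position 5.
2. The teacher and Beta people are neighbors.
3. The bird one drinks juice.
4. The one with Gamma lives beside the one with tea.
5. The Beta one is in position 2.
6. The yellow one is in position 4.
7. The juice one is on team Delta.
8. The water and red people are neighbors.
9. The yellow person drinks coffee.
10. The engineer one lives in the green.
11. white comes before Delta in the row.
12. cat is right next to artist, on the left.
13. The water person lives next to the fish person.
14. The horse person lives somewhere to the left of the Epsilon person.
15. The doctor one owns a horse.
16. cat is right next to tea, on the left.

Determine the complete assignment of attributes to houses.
Solution:

House | Pet | Color | Drink | Profession | Team
-----------------------------------------------
  1   | cat | white | water | teacher | Gamma
  2   | fish | red | tea | artist | Beta
  3   | bird | green | juice | engineer | Delta
  4   | horse | yellow | coffee | doctor | Alpha
  5   | dog | blue | milk | lawyer | Epsilon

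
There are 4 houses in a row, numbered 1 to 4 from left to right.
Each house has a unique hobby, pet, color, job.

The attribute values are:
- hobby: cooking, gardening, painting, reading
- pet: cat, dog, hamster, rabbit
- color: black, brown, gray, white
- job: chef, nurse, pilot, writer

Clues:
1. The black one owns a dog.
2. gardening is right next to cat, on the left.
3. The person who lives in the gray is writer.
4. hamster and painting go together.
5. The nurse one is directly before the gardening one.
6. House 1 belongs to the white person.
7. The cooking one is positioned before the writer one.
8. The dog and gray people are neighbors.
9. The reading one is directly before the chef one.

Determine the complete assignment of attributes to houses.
Solution:

House | Hobby | Pet | Color | Job
---------------------------------
  1   | cooking | rabbit | white | nurse
  2   | gardening | dog | black | pilot
  3   | reading | cat | gray | writer
  4   | painting | hamster | brown | chef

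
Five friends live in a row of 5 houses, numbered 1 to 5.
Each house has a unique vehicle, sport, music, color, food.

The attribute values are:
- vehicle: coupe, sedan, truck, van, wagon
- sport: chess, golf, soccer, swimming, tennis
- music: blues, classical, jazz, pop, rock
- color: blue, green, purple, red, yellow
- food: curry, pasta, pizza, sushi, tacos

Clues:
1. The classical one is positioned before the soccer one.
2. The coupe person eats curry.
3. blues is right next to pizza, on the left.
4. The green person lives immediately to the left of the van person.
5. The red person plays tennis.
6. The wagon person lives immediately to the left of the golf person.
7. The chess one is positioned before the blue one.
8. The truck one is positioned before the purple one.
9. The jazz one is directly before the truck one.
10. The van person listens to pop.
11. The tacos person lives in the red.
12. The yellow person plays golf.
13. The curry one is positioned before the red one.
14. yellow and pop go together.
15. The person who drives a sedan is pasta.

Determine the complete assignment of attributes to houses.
Solution:

House | Vehicle | Sport | Music | Color | Food
----------------------------------------------
  1   | wagon | chess | blues | green | sushi
  2   | van | golf | pop | yellow | pizza
  3   | coupe | swimming | jazz | blue | curry
  4   | truck | tennis | classical | red | tacos
  5   | sedan | soccer | rock | purple | pasta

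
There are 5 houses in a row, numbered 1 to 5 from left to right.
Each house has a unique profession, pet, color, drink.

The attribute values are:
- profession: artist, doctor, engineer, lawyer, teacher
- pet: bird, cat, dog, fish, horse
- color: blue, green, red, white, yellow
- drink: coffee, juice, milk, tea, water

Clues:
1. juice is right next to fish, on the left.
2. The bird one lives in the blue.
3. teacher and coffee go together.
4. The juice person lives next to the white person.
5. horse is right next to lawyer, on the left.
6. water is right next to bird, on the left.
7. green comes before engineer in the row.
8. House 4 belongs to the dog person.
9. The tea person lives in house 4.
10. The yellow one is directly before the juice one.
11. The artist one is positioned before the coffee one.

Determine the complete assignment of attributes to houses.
Solution:

House | Profession | Pet | Color | Drink
----------------------------------------
  1   | artist | horse | yellow | water
  2   | lawyer | bird | blue | juice
  3   | teacher | fish | white | coffee
  4   | doctor | dog | green | tea
  5   | engineer | cat | red | milk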